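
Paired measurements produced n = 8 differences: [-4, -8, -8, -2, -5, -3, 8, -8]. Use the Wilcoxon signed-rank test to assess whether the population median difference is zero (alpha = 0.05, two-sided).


Step 1: Drop any zero differences (none here) and take |d_i|.
|d| = [4, 8, 8, 2, 5, 3, 8, 8]
Step 2: Midrank |d_i| (ties get averaged ranks).
ranks: |4|->3, |8|->6.5, |8|->6.5, |2|->1, |5|->4, |3|->2, |8|->6.5, |8|->6.5
Step 3: Attach original signs; sum ranks with positive sign and with negative sign.
W+ = 6.5 = 6.5
W- = 3 + 6.5 + 6.5 + 1 + 4 + 2 + 6.5 = 29.5
(Check: W+ + W- = 36 should equal n(n+1)/2 = 36.)
Step 4: Test statistic W = min(W+, W-) = 6.5.
Step 5: Ties in |d|, so use the tie-corrected normal approximation.
        E[W] = n(n+1)/4 = 8*9/4 = 18.
        Tie groups: |d|=8 (t=4); sum(t^3 - t) = 60.
        Var[W] = n(n+1)(2n+1)/24 - sum(t^3-t)/48 = 1224/24 - 60/48 = 49.75.
        z = (W - E[W]) / sqrt(Var[W]) = (6.5 - 18) / 7.0534 = -1.6304.
        Two-sided p = 2*Phi(z) = 0.103011.
Step 6: alpha = 0.05. fail to reject H0.

W+ = 6.5, W- = 29.5, W = min = 6.5, p = 0.103011, fail to reject H0.


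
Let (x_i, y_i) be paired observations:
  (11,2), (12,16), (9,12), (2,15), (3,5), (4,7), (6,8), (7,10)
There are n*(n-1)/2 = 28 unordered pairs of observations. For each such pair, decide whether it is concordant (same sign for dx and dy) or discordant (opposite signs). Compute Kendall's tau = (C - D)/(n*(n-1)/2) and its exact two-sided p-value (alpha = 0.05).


Step 1: Enumerate the 28 unordered pairs (i,j) with i<j and classify each by sign(x_j-x_i) * sign(y_j-y_i).
  (1,2):dx=+1,dy=+14->C; (1,3):dx=-2,dy=+10->D; (1,4):dx=-9,dy=+13->D; (1,5):dx=-8,dy=+3->D
  (1,6):dx=-7,dy=+5->D; (1,7):dx=-5,dy=+6->D; (1,8):dx=-4,dy=+8->D; (2,3):dx=-3,dy=-4->C
  (2,4):dx=-10,dy=-1->C; (2,5):dx=-9,dy=-11->C; (2,6):dx=-8,dy=-9->C; (2,7):dx=-6,dy=-8->C
  (2,8):dx=-5,dy=-6->C; (3,4):dx=-7,dy=+3->D; (3,5):dx=-6,dy=-7->C; (3,6):dx=-5,dy=-5->C
  (3,7):dx=-3,dy=-4->C; (3,8):dx=-2,dy=-2->C; (4,5):dx=+1,dy=-10->D; (4,6):dx=+2,dy=-8->D
  (4,7):dx=+4,dy=-7->D; (4,8):dx=+5,dy=-5->D; (5,6):dx=+1,dy=+2->C; (5,7):dx=+3,dy=+3->C
  (5,8):dx=+4,dy=+5->C; (6,7):dx=+2,dy=+1->C; (6,8):dx=+3,dy=+3->C; (7,8):dx=+1,dy=+2->C
Step 2: C = 17, D = 11, total pairs = 28.
Step 3: tau = (C - D)/(n(n-1)/2) = (17 - 11)/28 = 0.214286.
Step 4: Exact two-sided p-value (enumerate n! = 40320 permutations of y under H0): p = 0.548413.
Step 5: alpha = 0.05. fail to reject H0.

tau_b = 0.2143 (C=17, D=11), p = 0.548413, fail to reject H0.


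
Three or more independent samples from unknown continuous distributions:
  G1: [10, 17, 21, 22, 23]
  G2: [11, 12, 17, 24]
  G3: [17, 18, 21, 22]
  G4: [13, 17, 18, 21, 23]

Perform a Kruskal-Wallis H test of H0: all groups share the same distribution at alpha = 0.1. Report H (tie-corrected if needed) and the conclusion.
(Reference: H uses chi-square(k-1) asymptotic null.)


Step 1: Combine all N = 18 observations and assign midranks.
sorted (value, group, rank): (10,G1,1), (11,G2,2), (12,G2,3), (13,G4,4), (17,G1,6.5), (17,G2,6.5), (17,G3,6.5), (17,G4,6.5), (18,G3,9.5), (18,G4,9.5), (21,G1,12), (21,G3,12), (21,G4,12), (22,G1,14.5), (22,G3,14.5), (23,G1,16.5), (23,G4,16.5), (24,G2,18)
Step 2: Sum ranks within each group.
R_1 = 50.5 (n_1 = 5)
R_2 = 29.5 (n_2 = 4)
R_3 = 42.5 (n_3 = 4)
R_4 = 48.5 (n_4 = 5)
Step 3: H = 12/(N(N+1)) * sum(R_i^2/n_i) - 3(N+1)
     = 12/(18*19) * (50.5^2/5 + 29.5^2/4 + 42.5^2/4 + 48.5^2/5) - 3*19
     = 0.035088 * 1649.62 - 57
     = 0.881579.
Step 4: Ties present; correction factor C = 1 - 102/(18^3 - 18) = 0.982456. Corrected H = 0.881579 / 0.982456 = 0.897321.
Step 5: Under H0, H ~ chi^2(3); p-value = 0.826074.
Step 6: alpha = 0.1. fail to reject H0.

H = 0.8973, df = 3, p = 0.826074, fail to reject H0.


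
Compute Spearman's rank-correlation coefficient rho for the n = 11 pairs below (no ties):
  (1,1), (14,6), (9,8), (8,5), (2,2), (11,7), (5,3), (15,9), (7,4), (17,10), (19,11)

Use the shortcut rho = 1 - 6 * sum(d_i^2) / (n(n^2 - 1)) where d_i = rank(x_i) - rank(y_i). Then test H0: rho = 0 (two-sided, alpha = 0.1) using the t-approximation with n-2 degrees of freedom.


Step 1: Rank x and y separately (midranks; no ties here).
rank(x): 1->1, 14->8, 9->6, 8->5, 2->2, 11->7, 5->3, 15->9, 7->4, 17->10, 19->11
rank(y): 1->1, 6->6, 8->8, 5->5, 2->2, 7->7, 3->3, 9->9, 4->4, 10->10, 11->11
Step 2: d_i = R_x(i) - R_y(i); compute d_i^2.
  (1-1)^2=0, (8-6)^2=4, (6-8)^2=4, (5-5)^2=0, (2-2)^2=0, (7-7)^2=0, (3-3)^2=0, (9-9)^2=0, (4-4)^2=0, (10-10)^2=0, (11-11)^2=0
sum(d^2) = 8.
Step 3: rho = 1 - 6*8 / (11*(11^2 - 1)) = 1 - 48/1320 = 0.963636.
Step 4: Under H0, t = rho * sqrt((n-2)/(1-rho^2)) = 10.8186 ~ t(9).
Step 5: Two-sided p-value from the t-distribution with 9 df = 0.000002.
Step 6: alpha = 0.1. reject H0.

rho = 0.9636, p = 0.000002, reject H0 at alpha = 0.1.


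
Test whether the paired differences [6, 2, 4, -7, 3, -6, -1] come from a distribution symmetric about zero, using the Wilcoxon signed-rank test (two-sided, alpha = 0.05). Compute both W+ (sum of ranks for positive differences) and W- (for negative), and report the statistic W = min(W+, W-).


Step 1: Drop any zero differences (none here) and take |d_i|.
|d| = [6, 2, 4, 7, 3, 6, 1]
Step 2: Midrank |d_i| (ties get averaged ranks).
ranks: |6|->5.5, |2|->2, |4|->4, |7|->7, |3|->3, |6|->5.5, |1|->1
Step 3: Attach original signs; sum ranks with positive sign and with negative sign.
W+ = 5.5 + 2 + 4 + 3 = 14.5
W- = 7 + 5.5 + 1 = 13.5
(Check: W+ + W- = 28 should equal n(n+1)/2 = 28.)
Step 4: Test statistic W = min(W+, W-) = 13.5.
Step 5: Ties in |d|, so use the tie-corrected normal approximation.
        E[W] = n(n+1)/4 = 7*8/4 = 14.
        Tie groups: |d|=6 (t=2); sum(t^3 - t) = 6.
        Var[W] = n(n+1)(2n+1)/24 - sum(t^3-t)/48 = 840/24 - 6/48 = 34.875.
        z = (W - E[W]) / sqrt(Var[W]) = (13.5 - 14) / 5.9055 = -0.0847.
        Two-sided p = 2*Phi(z) = 0.932526.
Step 6: alpha = 0.05. fail to reject H0.

W+ = 14.5, W- = 13.5, W = min = 13.5, p = 0.932526, fail to reject H0.


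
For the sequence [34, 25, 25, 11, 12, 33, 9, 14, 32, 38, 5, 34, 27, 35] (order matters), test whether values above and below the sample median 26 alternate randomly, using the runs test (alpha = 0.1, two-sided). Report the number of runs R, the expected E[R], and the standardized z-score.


Step 1: Compute median = 26; label A = above, B = below.
Labels in order: ABBBBABBAABAAA  (n_A = 7, n_B = 7)
Step 2: Count runs R = 7.
Step 3: Under H0 (random ordering), E[R] = 2*n_A*n_B/(n_A+n_B) + 1 = 2*7*7/14 + 1 = 8.0000.
        Var[R] = 2*n_A*n_B*(2*n_A*n_B - n_A - n_B) / ((n_A+n_B)^2 * (n_A+n_B-1)) = 8232/2548 = 3.2308.
        SD[R] = 1.7974.
Step 4: Continuity-corrected z = (R + 0.5 - E[R]) / SD[R] = (7 + 0.5 - 8.0000) / 1.7974 = -0.2782.
Step 5: Two-sided p-value via normal approximation = 2*(1 - Phi(|z|)) = 0.780879.
Step 6: alpha = 0.1. fail to reject H0.

R = 7, z = -0.2782, p = 0.780879, fail to reject H0.


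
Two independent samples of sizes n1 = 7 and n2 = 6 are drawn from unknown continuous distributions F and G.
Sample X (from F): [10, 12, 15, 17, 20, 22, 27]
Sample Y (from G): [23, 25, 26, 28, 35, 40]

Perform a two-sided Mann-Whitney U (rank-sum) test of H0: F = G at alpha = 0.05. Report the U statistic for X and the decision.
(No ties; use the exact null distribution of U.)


Step 1: Combine and sort all 13 observations; assign midranks.
sorted (value, group): (10,X), (12,X), (15,X), (17,X), (20,X), (22,X), (23,Y), (25,Y), (26,Y), (27,X), (28,Y), (35,Y), (40,Y)
ranks: 10->1, 12->2, 15->3, 17->4, 20->5, 22->6, 23->7, 25->8, 26->9, 27->10, 28->11, 35->12, 40->13
Step 2: Rank sum for X: R1 = 1 + 2 + 3 + 4 + 5 + 6 + 10 = 31.
Step 3: U_X = R1 - n1(n1+1)/2 = 31 - 7*8/2 = 31 - 28 = 3.
       U_Y = n1*n2 - U_X = 42 - 3 = 39.
Step 4: No ties, so the exact null distribution of U (based on enumerating the C(13,7) = 1716 equally likely rank assignments) gives the two-sided p-value.
Step 5: p-value = 0.008159; compare to alpha = 0.05. reject H0.

U_X = 3, p = 0.008159, reject H0 at alpha = 0.05.


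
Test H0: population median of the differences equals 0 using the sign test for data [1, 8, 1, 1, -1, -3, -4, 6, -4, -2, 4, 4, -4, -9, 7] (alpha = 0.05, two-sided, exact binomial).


Step 1: Discard zero differences. Original n = 15; n_eff = number of nonzero differences = 15.
Nonzero differences (with sign): +1, +8, +1, +1, -1, -3, -4, +6, -4, -2, +4, +4, -4, -9, +7
Step 2: Count signs: positive = 8, negative = 7.
Step 3: Under H0: P(positive) = 0.5, so the number of positives S ~ Bin(15, 0.5).
Step 4: Two-sided exact p-value = sum of Bin(15,0.5) probabilities at or below the observed probability = 1.000000.
Step 5: alpha = 0.05. fail to reject H0.

n_eff = 15, pos = 8, neg = 7, p = 1.000000, fail to reject H0.


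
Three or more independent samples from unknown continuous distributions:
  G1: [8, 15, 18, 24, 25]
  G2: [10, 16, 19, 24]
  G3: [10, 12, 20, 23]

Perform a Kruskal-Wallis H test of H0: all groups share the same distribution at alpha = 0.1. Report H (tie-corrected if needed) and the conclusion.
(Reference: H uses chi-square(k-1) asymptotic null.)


Step 1: Combine all N = 13 observations and assign midranks.
sorted (value, group, rank): (8,G1,1), (10,G2,2.5), (10,G3,2.5), (12,G3,4), (15,G1,5), (16,G2,6), (18,G1,7), (19,G2,8), (20,G3,9), (23,G3,10), (24,G1,11.5), (24,G2,11.5), (25,G1,13)
Step 2: Sum ranks within each group.
R_1 = 37.5 (n_1 = 5)
R_2 = 28 (n_2 = 4)
R_3 = 25.5 (n_3 = 4)
Step 3: H = 12/(N(N+1)) * sum(R_i^2/n_i) - 3(N+1)
     = 12/(13*14) * (37.5^2/5 + 28^2/4 + 25.5^2/4) - 3*14
     = 0.065934 * 639.812 - 42
     = 0.185440.
Step 4: Ties present; correction factor C = 1 - 12/(13^3 - 13) = 0.994505. Corrected H = 0.185440 / 0.994505 = 0.186464.
Step 5: Under H0, H ~ chi^2(2); p-value = 0.910982.
Step 6: alpha = 0.1. fail to reject H0.

H = 0.1865, df = 2, p = 0.910982, fail to reject H0.


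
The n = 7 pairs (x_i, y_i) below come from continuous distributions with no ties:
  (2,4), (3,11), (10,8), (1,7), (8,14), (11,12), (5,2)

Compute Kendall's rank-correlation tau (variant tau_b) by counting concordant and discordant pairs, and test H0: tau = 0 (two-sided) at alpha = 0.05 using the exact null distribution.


Step 1: Enumerate the 21 unordered pairs (i,j) with i<j and classify each by sign(x_j-x_i) * sign(y_j-y_i).
  (1,2):dx=+1,dy=+7->C; (1,3):dx=+8,dy=+4->C; (1,4):dx=-1,dy=+3->D; (1,5):dx=+6,dy=+10->C
  (1,6):dx=+9,dy=+8->C; (1,7):dx=+3,dy=-2->D; (2,3):dx=+7,dy=-3->D; (2,4):dx=-2,dy=-4->C
  (2,5):dx=+5,dy=+3->C; (2,6):dx=+8,dy=+1->C; (2,7):dx=+2,dy=-9->D; (3,4):dx=-9,dy=-1->C
  (3,5):dx=-2,dy=+6->D; (3,6):dx=+1,dy=+4->C; (3,7):dx=-5,dy=-6->C; (4,5):dx=+7,dy=+7->C
  (4,6):dx=+10,dy=+5->C; (4,7):dx=+4,dy=-5->D; (5,6):dx=+3,dy=-2->D; (5,7):dx=-3,dy=-12->C
  (6,7):dx=-6,dy=-10->C
Step 2: C = 14, D = 7, total pairs = 21.
Step 3: tau = (C - D)/(n(n-1)/2) = (14 - 7)/21 = 0.333333.
Step 4: Exact two-sided p-value (enumerate n! = 5040 permutations of y under H0): p = 0.381349.
Step 5: alpha = 0.05. fail to reject H0.

tau_b = 0.3333 (C=14, D=7), p = 0.381349, fail to reject H0.


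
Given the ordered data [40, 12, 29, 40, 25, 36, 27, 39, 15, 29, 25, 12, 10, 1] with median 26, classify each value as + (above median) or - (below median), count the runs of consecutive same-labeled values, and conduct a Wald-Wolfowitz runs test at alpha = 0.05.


Step 1: Compute median = 26; label A = above, B = below.
Labels in order: ABAABAAABABBBB  (n_A = 7, n_B = 7)
Step 2: Count runs R = 8.
Step 3: Under H0 (random ordering), E[R] = 2*n_A*n_B/(n_A+n_B) + 1 = 2*7*7/14 + 1 = 8.0000.
        Var[R] = 2*n_A*n_B*(2*n_A*n_B - n_A - n_B) / ((n_A+n_B)^2 * (n_A+n_B-1)) = 8232/2548 = 3.2308.
        SD[R] = 1.7974.
Step 4: R = E[R], so z = 0 with no continuity correction.
Step 5: Two-sided p-value via normal approximation = 2*(1 - Phi(|z|)) = 1.000000.
Step 6: alpha = 0.05. fail to reject H0.

R = 8, z = 0.0000, p = 1.000000, fail to reject H0.


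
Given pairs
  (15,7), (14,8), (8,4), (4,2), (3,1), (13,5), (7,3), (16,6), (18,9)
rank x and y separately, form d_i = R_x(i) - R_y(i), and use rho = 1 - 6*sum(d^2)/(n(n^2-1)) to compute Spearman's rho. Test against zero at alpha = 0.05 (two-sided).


Step 1: Rank x and y separately (midranks; no ties here).
rank(x): 15->7, 14->6, 8->4, 4->2, 3->1, 13->5, 7->3, 16->8, 18->9
rank(y): 7->7, 8->8, 4->4, 2->2, 1->1, 5->5, 3->3, 6->6, 9->9
Step 2: d_i = R_x(i) - R_y(i); compute d_i^2.
  (7-7)^2=0, (6-8)^2=4, (4-4)^2=0, (2-2)^2=0, (1-1)^2=0, (5-5)^2=0, (3-3)^2=0, (8-6)^2=4, (9-9)^2=0
sum(d^2) = 8.
Step 3: rho = 1 - 6*8 / (9*(9^2 - 1)) = 1 - 48/720 = 0.933333.
Step 4: Under H0, t = rho * sqrt((n-2)/(1-rho^2)) = 6.8783 ~ t(7).
Step 5: Two-sided p-value from the t-distribution with 7 df = 0.000236.
Step 6: alpha = 0.05. reject H0.

rho = 0.9333, p = 0.000236, reject H0 at alpha = 0.05.


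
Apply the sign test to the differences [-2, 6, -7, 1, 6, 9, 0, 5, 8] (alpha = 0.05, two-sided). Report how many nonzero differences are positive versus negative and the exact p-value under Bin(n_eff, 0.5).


Step 1: Discard zero differences. Original n = 9; n_eff = number of nonzero differences = 8.
Nonzero differences (with sign): -2, +6, -7, +1, +6, +9, +5, +8
Step 2: Count signs: positive = 6, negative = 2.
Step 3: Under H0: P(positive) = 0.5, so the number of positives S ~ Bin(8, 0.5).
Step 4: Two-sided exact p-value = sum of Bin(8,0.5) probabilities at or below the observed probability = 0.289062.
Step 5: alpha = 0.05. fail to reject H0.

n_eff = 8, pos = 6, neg = 2, p = 0.289062, fail to reject H0.


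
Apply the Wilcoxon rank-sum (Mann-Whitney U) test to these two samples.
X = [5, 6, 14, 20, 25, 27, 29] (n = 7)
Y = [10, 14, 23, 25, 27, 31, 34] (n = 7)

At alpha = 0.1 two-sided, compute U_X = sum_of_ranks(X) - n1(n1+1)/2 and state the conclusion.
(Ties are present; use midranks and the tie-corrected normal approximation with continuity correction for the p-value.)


Step 1: Combine and sort all 14 observations; assign midranks.
sorted (value, group): (5,X), (6,X), (10,Y), (14,X), (14,Y), (20,X), (23,Y), (25,X), (25,Y), (27,X), (27,Y), (29,X), (31,Y), (34,Y)
ranks: 5->1, 6->2, 10->3, 14->4.5, 14->4.5, 20->6, 23->7, 25->8.5, 25->8.5, 27->10.5, 27->10.5, 29->12, 31->13, 34->14
Step 2: Rank sum for X: R1 = 1 + 2 + 4.5 + 6 + 8.5 + 10.5 + 12 = 44.5.
Step 3: U_X = R1 - n1(n1+1)/2 = 44.5 - 7*8/2 = 44.5 - 28 = 16.5.
       U_Y = n1*n2 - U_X = 49 - 16.5 = 32.5.
Step 4: Ties are present, so use the tie-corrected normal approximation (with continuity correction) for the p-value.
Step 5: p-value = 0.336306; compare to alpha = 0.1. fail to reject H0.

U_X = 16.5, p = 0.336306, fail to reject H0 at alpha = 0.1.


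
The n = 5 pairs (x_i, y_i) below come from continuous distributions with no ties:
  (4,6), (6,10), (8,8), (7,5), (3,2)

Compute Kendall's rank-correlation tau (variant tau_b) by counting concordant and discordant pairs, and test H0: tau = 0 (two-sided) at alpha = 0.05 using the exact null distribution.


Step 1: Enumerate the 10 unordered pairs (i,j) with i<j and classify each by sign(x_j-x_i) * sign(y_j-y_i).
  (1,2):dx=+2,dy=+4->C; (1,3):dx=+4,dy=+2->C; (1,4):dx=+3,dy=-1->D; (1,5):dx=-1,dy=-4->C
  (2,3):dx=+2,dy=-2->D; (2,4):dx=+1,dy=-5->D; (2,5):dx=-3,dy=-8->C; (3,4):dx=-1,dy=-3->C
  (3,5):dx=-5,dy=-6->C; (4,5):dx=-4,dy=-3->C
Step 2: C = 7, D = 3, total pairs = 10.
Step 3: tau = (C - D)/(n(n-1)/2) = (7 - 3)/10 = 0.400000.
Step 4: Exact two-sided p-value (enumerate n! = 120 permutations of y under H0): p = 0.483333.
Step 5: alpha = 0.05. fail to reject H0.

tau_b = 0.4000 (C=7, D=3), p = 0.483333, fail to reject H0.


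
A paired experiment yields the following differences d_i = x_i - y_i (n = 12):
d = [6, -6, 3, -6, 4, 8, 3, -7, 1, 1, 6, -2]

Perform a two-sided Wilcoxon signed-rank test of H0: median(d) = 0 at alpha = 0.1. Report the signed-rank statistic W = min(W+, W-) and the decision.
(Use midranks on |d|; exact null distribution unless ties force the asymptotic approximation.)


Step 1: Drop any zero differences (none here) and take |d_i|.
|d| = [6, 6, 3, 6, 4, 8, 3, 7, 1, 1, 6, 2]
Step 2: Midrank |d_i| (ties get averaged ranks).
ranks: |6|->8.5, |6|->8.5, |3|->4.5, |6|->8.5, |4|->6, |8|->12, |3|->4.5, |7|->11, |1|->1.5, |1|->1.5, |6|->8.5, |2|->3
Step 3: Attach original signs; sum ranks with positive sign and with negative sign.
W+ = 8.5 + 4.5 + 6 + 12 + 4.5 + 1.5 + 1.5 + 8.5 = 47
W- = 8.5 + 8.5 + 11 + 3 = 31
(Check: W+ + W- = 78 should equal n(n+1)/2 = 78.)
Step 4: Test statistic W = min(W+, W-) = 31.
Step 5: Ties in |d|, so use the tie-corrected normal approximation.
        E[W] = n(n+1)/4 = 12*13/4 = 39.
        Tie groups: |d|=1 (t=2), |d|=3 (t=2), |d|=6 (t=4); sum(t^3 - t) = 72.
        Var[W] = n(n+1)(2n+1)/24 - sum(t^3-t)/48 = 3900/24 - 72/48 = 161.
        z = (W - E[W]) / sqrt(Var[W]) = (31 - 39) / 12.6886 = -0.6305.
        Two-sided p = 2*Phi(z) = 0.528375.
Step 6: alpha = 0.1. fail to reject H0.

W+ = 47, W- = 31, W = min = 31, p = 0.528375, fail to reject H0.


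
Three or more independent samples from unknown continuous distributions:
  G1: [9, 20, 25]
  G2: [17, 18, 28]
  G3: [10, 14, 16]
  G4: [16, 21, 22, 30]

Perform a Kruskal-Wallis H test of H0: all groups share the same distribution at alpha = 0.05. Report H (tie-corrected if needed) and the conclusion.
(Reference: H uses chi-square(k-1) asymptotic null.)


Step 1: Combine all N = 13 observations and assign midranks.
sorted (value, group, rank): (9,G1,1), (10,G3,2), (14,G3,3), (16,G3,4.5), (16,G4,4.5), (17,G2,6), (18,G2,7), (20,G1,8), (21,G4,9), (22,G4,10), (25,G1,11), (28,G2,12), (30,G4,13)
Step 2: Sum ranks within each group.
R_1 = 20 (n_1 = 3)
R_2 = 25 (n_2 = 3)
R_3 = 9.5 (n_3 = 3)
R_4 = 36.5 (n_4 = 4)
Step 3: H = 12/(N(N+1)) * sum(R_i^2/n_i) - 3(N+1)
     = 12/(13*14) * (20^2/3 + 25^2/3 + 9.5^2/3 + 36.5^2/4) - 3*14
     = 0.065934 * 704.812 - 42
     = 4.471154.
Step 4: Ties present; correction factor C = 1 - 6/(13^3 - 13) = 0.997253. Corrected H = 4.471154 / 0.997253 = 4.483471.
Step 5: Under H0, H ~ chi^2(3); p-value = 0.213769.
Step 6: alpha = 0.05. fail to reject H0.

H = 4.4835, df = 3, p = 0.213769, fail to reject H0.


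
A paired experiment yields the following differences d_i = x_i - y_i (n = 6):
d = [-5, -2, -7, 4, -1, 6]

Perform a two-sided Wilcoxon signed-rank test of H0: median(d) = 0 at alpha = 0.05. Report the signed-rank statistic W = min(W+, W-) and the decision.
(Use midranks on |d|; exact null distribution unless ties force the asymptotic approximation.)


Step 1: Drop any zero differences (none here) and take |d_i|.
|d| = [5, 2, 7, 4, 1, 6]
Step 2: Midrank |d_i| (ties get averaged ranks).
ranks: |5|->4, |2|->2, |7|->6, |4|->3, |1|->1, |6|->5
Step 3: Attach original signs; sum ranks with positive sign and with negative sign.
W+ = 3 + 5 = 8
W- = 4 + 2 + 6 + 1 = 13
(Check: W+ + W- = 21 should equal n(n+1)/2 = 21.)
Step 4: Test statistic W = min(W+, W-) = 8.
Step 5: No ties, so the exact null distribution over the 2^6 = 64 sign assignments gives the two-sided p-value = 0.687500.
Step 6: alpha = 0.05. fail to reject H0.

W+ = 8, W- = 13, W = min = 8, p = 0.687500, fail to reject H0.


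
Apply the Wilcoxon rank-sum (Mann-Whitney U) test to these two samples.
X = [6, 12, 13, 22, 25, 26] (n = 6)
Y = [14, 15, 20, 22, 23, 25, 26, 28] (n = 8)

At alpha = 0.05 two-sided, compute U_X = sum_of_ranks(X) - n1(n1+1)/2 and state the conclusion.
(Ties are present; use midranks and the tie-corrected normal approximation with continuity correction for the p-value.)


Step 1: Combine and sort all 14 observations; assign midranks.
sorted (value, group): (6,X), (12,X), (13,X), (14,Y), (15,Y), (20,Y), (22,X), (22,Y), (23,Y), (25,X), (25,Y), (26,X), (26,Y), (28,Y)
ranks: 6->1, 12->2, 13->3, 14->4, 15->5, 20->6, 22->7.5, 22->7.5, 23->9, 25->10.5, 25->10.5, 26->12.5, 26->12.5, 28->14
Step 2: Rank sum for X: R1 = 1 + 2 + 3 + 7.5 + 10.5 + 12.5 = 36.5.
Step 3: U_X = R1 - n1(n1+1)/2 = 36.5 - 6*7/2 = 36.5 - 21 = 15.5.
       U_Y = n1*n2 - U_X = 48 - 15.5 = 32.5.
Step 4: Ties are present, so use the tie-corrected normal approximation (with continuity correction) for the p-value.
Step 5: p-value = 0.300101; compare to alpha = 0.05. fail to reject H0.

U_X = 15.5, p = 0.300101, fail to reject H0 at alpha = 0.05.


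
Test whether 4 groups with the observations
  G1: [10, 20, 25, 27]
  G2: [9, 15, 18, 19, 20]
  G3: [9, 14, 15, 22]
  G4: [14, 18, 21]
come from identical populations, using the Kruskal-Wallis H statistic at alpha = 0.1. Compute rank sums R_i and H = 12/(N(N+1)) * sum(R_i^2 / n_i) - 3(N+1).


Step 1: Combine all N = 16 observations and assign midranks.
sorted (value, group, rank): (9,G2,1.5), (9,G3,1.5), (10,G1,3), (14,G3,4.5), (14,G4,4.5), (15,G2,6.5), (15,G3,6.5), (18,G2,8.5), (18,G4,8.5), (19,G2,10), (20,G1,11.5), (20,G2,11.5), (21,G4,13), (22,G3,14), (25,G1,15), (27,G1,16)
Step 2: Sum ranks within each group.
R_1 = 45.5 (n_1 = 4)
R_2 = 38 (n_2 = 5)
R_3 = 26.5 (n_3 = 4)
R_4 = 26 (n_4 = 3)
Step 3: H = 12/(N(N+1)) * sum(R_i^2/n_i) - 3(N+1)
     = 12/(16*17) * (45.5^2/4 + 38^2/5 + 26.5^2/4 + 26^2/3) - 3*17
     = 0.044118 * 1207.26 - 51
     = 2.261397.
Step 4: Ties present; correction factor C = 1 - 30/(16^3 - 16) = 0.992647. Corrected H = 2.261397 / 0.992647 = 2.278148.
Step 5: Under H0, H ~ chi^2(3); p-value = 0.516720.
Step 6: alpha = 0.1. fail to reject H0.

H = 2.2781, df = 3, p = 0.516720, fail to reject H0.


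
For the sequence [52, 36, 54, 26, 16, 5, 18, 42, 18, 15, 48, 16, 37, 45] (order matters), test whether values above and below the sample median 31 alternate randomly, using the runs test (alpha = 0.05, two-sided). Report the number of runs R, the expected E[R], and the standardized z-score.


Step 1: Compute median = 31; label A = above, B = below.
Labels in order: AAABBBBABBABAA  (n_A = 7, n_B = 7)
Step 2: Count runs R = 7.
Step 3: Under H0 (random ordering), E[R] = 2*n_A*n_B/(n_A+n_B) + 1 = 2*7*7/14 + 1 = 8.0000.
        Var[R] = 2*n_A*n_B*(2*n_A*n_B - n_A - n_B) / ((n_A+n_B)^2 * (n_A+n_B-1)) = 8232/2548 = 3.2308.
        SD[R] = 1.7974.
Step 4: Continuity-corrected z = (R + 0.5 - E[R]) / SD[R] = (7 + 0.5 - 8.0000) / 1.7974 = -0.2782.
Step 5: Two-sided p-value via normal approximation = 2*(1 - Phi(|z|)) = 0.780879.
Step 6: alpha = 0.05. fail to reject H0.

R = 7, z = -0.2782, p = 0.780879, fail to reject H0.


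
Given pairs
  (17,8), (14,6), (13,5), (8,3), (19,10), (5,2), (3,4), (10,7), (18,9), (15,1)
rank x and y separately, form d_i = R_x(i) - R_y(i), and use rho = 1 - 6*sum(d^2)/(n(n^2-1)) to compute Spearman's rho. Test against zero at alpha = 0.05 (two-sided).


Step 1: Rank x and y separately (midranks; no ties here).
rank(x): 17->8, 14->6, 13->5, 8->3, 19->10, 5->2, 3->1, 10->4, 18->9, 15->7
rank(y): 8->8, 6->6, 5->5, 3->3, 10->10, 2->2, 4->4, 7->7, 9->9, 1->1
Step 2: d_i = R_x(i) - R_y(i); compute d_i^2.
  (8-8)^2=0, (6-6)^2=0, (5-5)^2=0, (3-3)^2=0, (10-10)^2=0, (2-2)^2=0, (1-4)^2=9, (4-7)^2=9, (9-9)^2=0, (7-1)^2=36
sum(d^2) = 54.
Step 3: rho = 1 - 6*54 / (10*(10^2 - 1)) = 1 - 324/990 = 0.672727.
Step 4: Under H0, t = rho * sqrt((n-2)/(1-rho^2)) = 2.5717 ~ t(8).
Step 5: Two-sided p-value from the t-distribution with 8 df = 0.033041.
Step 6: alpha = 0.05. reject H0.

rho = 0.6727, p = 0.033041, reject H0 at alpha = 0.05.


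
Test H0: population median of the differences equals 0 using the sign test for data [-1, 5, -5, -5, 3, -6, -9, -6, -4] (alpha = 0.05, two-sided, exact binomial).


Step 1: Discard zero differences. Original n = 9; n_eff = number of nonzero differences = 9.
Nonzero differences (with sign): -1, +5, -5, -5, +3, -6, -9, -6, -4
Step 2: Count signs: positive = 2, negative = 7.
Step 3: Under H0: P(positive) = 0.5, so the number of positives S ~ Bin(9, 0.5).
Step 4: Two-sided exact p-value = sum of Bin(9,0.5) probabilities at or below the observed probability = 0.179688.
Step 5: alpha = 0.05. fail to reject H0.

n_eff = 9, pos = 2, neg = 7, p = 0.179688, fail to reject H0.


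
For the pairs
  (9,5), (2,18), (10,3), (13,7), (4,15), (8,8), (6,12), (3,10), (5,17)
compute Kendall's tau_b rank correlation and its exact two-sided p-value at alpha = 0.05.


Step 1: Enumerate the 36 unordered pairs (i,j) with i<j and classify each by sign(x_j-x_i) * sign(y_j-y_i).
  (1,2):dx=-7,dy=+13->D; (1,3):dx=+1,dy=-2->D; (1,4):dx=+4,dy=+2->C; (1,5):dx=-5,dy=+10->D
  (1,6):dx=-1,dy=+3->D; (1,7):dx=-3,dy=+7->D; (1,8):dx=-6,dy=+5->D; (1,9):dx=-4,dy=+12->D
  (2,3):dx=+8,dy=-15->D; (2,4):dx=+11,dy=-11->D; (2,5):dx=+2,dy=-3->D; (2,6):dx=+6,dy=-10->D
  (2,7):dx=+4,dy=-6->D; (2,8):dx=+1,dy=-8->D; (2,9):dx=+3,dy=-1->D; (3,4):dx=+3,dy=+4->C
  (3,5):dx=-6,dy=+12->D; (3,6):dx=-2,dy=+5->D; (3,7):dx=-4,dy=+9->D; (3,8):dx=-7,dy=+7->D
  (3,9):dx=-5,dy=+14->D; (4,5):dx=-9,dy=+8->D; (4,6):dx=-5,dy=+1->D; (4,7):dx=-7,dy=+5->D
  (4,8):dx=-10,dy=+3->D; (4,9):dx=-8,dy=+10->D; (5,6):dx=+4,dy=-7->D; (5,7):dx=+2,dy=-3->D
  (5,8):dx=-1,dy=-5->C; (5,9):dx=+1,dy=+2->C; (6,7):dx=-2,dy=+4->D; (6,8):dx=-5,dy=+2->D
  (6,9):dx=-3,dy=+9->D; (7,8):dx=-3,dy=-2->C; (7,9):dx=-1,dy=+5->D; (8,9):dx=+2,dy=+7->C
Step 2: C = 6, D = 30, total pairs = 36.
Step 3: tau = (C - D)/(n(n-1)/2) = (6 - 30)/36 = -0.666667.
Step 4: Exact two-sided p-value (enumerate n! = 362880 permutations of y under H0): p = 0.012665.
Step 5: alpha = 0.05. reject H0.

tau_b = -0.6667 (C=6, D=30), p = 0.012665, reject H0.


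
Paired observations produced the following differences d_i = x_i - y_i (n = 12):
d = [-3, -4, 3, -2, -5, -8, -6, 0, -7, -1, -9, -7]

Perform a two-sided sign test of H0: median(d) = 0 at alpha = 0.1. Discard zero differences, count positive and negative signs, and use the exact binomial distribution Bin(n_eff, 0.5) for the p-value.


Step 1: Discard zero differences. Original n = 12; n_eff = number of nonzero differences = 11.
Nonzero differences (with sign): -3, -4, +3, -2, -5, -8, -6, -7, -1, -9, -7
Step 2: Count signs: positive = 1, negative = 10.
Step 3: Under H0: P(positive) = 0.5, so the number of positives S ~ Bin(11, 0.5).
Step 4: Two-sided exact p-value = sum of Bin(11,0.5) probabilities at or below the observed probability = 0.011719.
Step 5: alpha = 0.1. reject H0.

n_eff = 11, pos = 1, neg = 10, p = 0.011719, reject H0.


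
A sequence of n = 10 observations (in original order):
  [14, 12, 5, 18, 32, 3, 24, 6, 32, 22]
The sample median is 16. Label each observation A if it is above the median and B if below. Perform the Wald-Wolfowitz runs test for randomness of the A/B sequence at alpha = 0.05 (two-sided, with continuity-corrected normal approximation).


Step 1: Compute median = 16; label A = above, B = below.
Labels in order: BBBAABABAA  (n_A = 5, n_B = 5)
Step 2: Count runs R = 6.
Step 3: Under H0 (random ordering), E[R] = 2*n_A*n_B/(n_A+n_B) + 1 = 2*5*5/10 + 1 = 6.0000.
        Var[R] = 2*n_A*n_B*(2*n_A*n_B - n_A - n_B) / ((n_A+n_B)^2 * (n_A+n_B-1)) = 2000/900 = 2.2222.
        SD[R] = 1.4907.
Step 4: R = E[R], so z = 0 with no continuity correction.
Step 5: Two-sided p-value via normal approximation = 2*(1 - Phi(|z|)) = 1.000000.
Step 6: alpha = 0.05. fail to reject H0.

R = 6, z = 0.0000, p = 1.000000, fail to reject H0.


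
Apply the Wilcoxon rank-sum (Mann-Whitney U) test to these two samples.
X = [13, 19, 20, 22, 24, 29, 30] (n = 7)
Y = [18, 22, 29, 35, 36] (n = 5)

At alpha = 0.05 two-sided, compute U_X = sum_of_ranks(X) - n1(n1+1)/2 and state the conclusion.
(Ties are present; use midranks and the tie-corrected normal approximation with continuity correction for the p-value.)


Step 1: Combine and sort all 12 observations; assign midranks.
sorted (value, group): (13,X), (18,Y), (19,X), (20,X), (22,X), (22,Y), (24,X), (29,X), (29,Y), (30,X), (35,Y), (36,Y)
ranks: 13->1, 18->2, 19->3, 20->4, 22->5.5, 22->5.5, 24->7, 29->8.5, 29->8.5, 30->10, 35->11, 36->12
Step 2: Rank sum for X: R1 = 1 + 3 + 4 + 5.5 + 7 + 8.5 + 10 = 39.
Step 3: U_X = R1 - n1(n1+1)/2 = 39 - 7*8/2 = 39 - 28 = 11.
       U_Y = n1*n2 - U_X = 35 - 11 = 24.
Step 4: Ties are present, so use the tie-corrected normal approximation (with continuity correction) for the p-value.
Step 5: p-value = 0.328162; compare to alpha = 0.05. fail to reject H0.

U_X = 11, p = 0.328162, fail to reject H0 at alpha = 0.05.


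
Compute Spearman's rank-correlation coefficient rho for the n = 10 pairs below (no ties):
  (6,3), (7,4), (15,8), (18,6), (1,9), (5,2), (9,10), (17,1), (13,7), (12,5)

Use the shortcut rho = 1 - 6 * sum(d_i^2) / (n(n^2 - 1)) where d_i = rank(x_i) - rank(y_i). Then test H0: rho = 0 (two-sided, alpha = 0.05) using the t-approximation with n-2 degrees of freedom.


Step 1: Rank x and y separately (midranks; no ties here).
rank(x): 6->3, 7->4, 15->8, 18->10, 1->1, 5->2, 9->5, 17->9, 13->7, 12->6
rank(y): 3->3, 4->4, 8->8, 6->6, 9->9, 2->2, 10->10, 1->1, 7->7, 5->5
Step 2: d_i = R_x(i) - R_y(i); compute d_i^2.
  (3-3)^2=0, (4-4)^2=0, (8-8)^2=0, (10-6)^2=16, (1-9)^2=64, (2-2)^2=0, (5-10)^2=25, (9-1)^2=64, (7-7)^2=0, (6-5)^2=1
sum(d^2) = 170.
Step 3: rho = 1 - 6*170 / (10*(10^2 - 1)) = 1 - 1020/990 = -0.030303.
Step 4: Under H0, t = rho * sqrt((n-2)/(1-rho^2)) = -0.0857 ~ t(8).
Step 5: Two-sided p-value from the t-distribution with 8 df = 0.933773.
Step 6: alpha = 0.05. fail to reject H0.

rho = -0.0303, p = 0.933773, fail to reject H0 at alpha = 0.05.


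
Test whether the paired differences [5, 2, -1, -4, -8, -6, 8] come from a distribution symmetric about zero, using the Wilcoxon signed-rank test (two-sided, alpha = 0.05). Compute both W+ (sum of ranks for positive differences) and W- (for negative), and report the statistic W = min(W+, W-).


Step 1: Drop any zero differences (none here) and take |d_i|.
|d| = [5, 2, 1, 4, 8, 6, 8]
Step 2: Midrank |d_i| (ties get averaged ranks).
ranks: |5|->4, |2|->2, |1|->1, |4|->3, |8|->6.5, |6|->5, |8|->6.5
Step 3: Attach original signs; sum ranks with positive sign and with negative sign.
W+ = 4 + 2 + 6.5 = 12.5
W- = 1 + 3 + 6.5 + 5 = 15.5
(Check: W+ + W- = 28 should equal n(n+1)/2 = 28.)
Step 4: Test statistic W = min(W+, W-) = 12.5.
Step 5: Ties in |d|, so use the tie-corrected normal approximation.
        E[W] = n(n+1)/4 = 7*8/4 = 14.
        Tie groups: |d|=8 (t=2); sum(t^3 - t) = 6.
        Var[W] = n(n+1)(2n+1)/24 - sum(t^3-t)/48 = 840/24 - 6/48 = 34.875.
        z = (W - E[W]) / sqrt(Var[W]) = (12.5 - 14) / 5.9055 = -0.2540.
        Two-sided p = 2*Phi(z) = 0.799495.
Step 6: alpha = 0.05. fail to reject H0.

W+ = 12.5, W- = 15.5, W = min = 12.5, p = 0.799495, fail to reject H0.


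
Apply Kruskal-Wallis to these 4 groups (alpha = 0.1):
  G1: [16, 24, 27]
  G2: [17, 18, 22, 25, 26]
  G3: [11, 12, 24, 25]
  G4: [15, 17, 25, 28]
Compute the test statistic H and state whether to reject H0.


Step 1: Combine all N = 16 observations and assign midranks.
sorted (value, group, rank): (11,G3,1), (12,G3,2), (15,G4,3), (16,G1,4), (17,G2,5.5), (17,G4,5.5), (18,G2,7), (22,G2,8), (24,G1,9.5), (24,G3,9.5), (25,G2,12), (25,G3,12), (25,G4,12), (26,G2,14), (27,G1,15), (28,G4,16)
Step 2: Sum ranks within each group.
R_1 = 28.5 (n_1 = 3)
R_2 = 46.5 (n_2 = 5)
R_3 = 24.5 (n_3 = 4)
R_4 = 36.5 (n_4 = 4)
Step 3: H = 12/(N(N+1)) * sum(R_i^2/n_i) - 3(N+1)
     = 12/(16*17) * (28.5^2/3 + 46.5^2/5 + 24.5^2/4 + 36.5^2/4) - 3*17
     = 0.044118 * 1186.33 - 51
     = 1.337868.
Step 4: Ties present; correction factor C = 1 - 36/(16^3 - 16) = 0.991176. Corrected H = 1.337868 / 0.991176 = 1.349777.
Step 5: Under H0, H ~ chi^2(3); p-value = 0.717348.
Step 6: alpha = 0.1. fail to reject H0.

H = 1.3498, df = 3, p = 0.717348, fail to reject H0.


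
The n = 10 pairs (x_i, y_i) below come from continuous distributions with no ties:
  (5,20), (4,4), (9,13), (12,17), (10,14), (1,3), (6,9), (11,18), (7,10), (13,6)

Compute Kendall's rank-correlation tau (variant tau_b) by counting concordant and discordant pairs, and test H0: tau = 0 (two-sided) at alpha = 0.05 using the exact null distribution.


Step 1: Enumerate the 45 unordered pairs (i,j) with i<j and classify each by sign(x_j-x_i) * sign(y_j-y_i).
  (1,2):dx=-1,dy=-16->C; (1,3):dx=+4,dy=-7->D; (1,4):dx=+7,dy=-3->D; (1,5):dx=+5,dy=-6->D
  (1,6):dx=-4,dy=-17->C; (1,7):dx=+1,dy=-11->D; (1,8):dx=+6,dy=-2->D; (1,9):dx=+2,dy=-10->D
  (1,10):dx=+8,dy=-14->D; (2,3):dx=+5,dy=+9->C; (2,4):dx=+8,dy=+13->C; (2,5):dx=+6,dy=+10->C
  (2,6):dx=-3,dy=-1->C; (2,7):dx=+2,dy=+5->C; (2,8):dx=+7,dy=+14->C; (2,9):dx=+3,dy=+6->C
  (2,10):dx=+9,dy=+2->C; (3,4):dx=+3,dy=+4->C; (3,5):dx=+1,dy=+1->C; (3,6):dx=-8,dy=-10->C
  (3,7):dx=-3,dy=-4->C; (3,8):dx=+2,dy=+5->C; (3,9):dx=-2,dy=-3->C; (3,10):dx=+4,dy=-7->D
  (4,5):dx=-2,dy=-3->C; (4,6):dx=-11,dy=-14->C; (4,7):dx=-6,dy=-8->C; (4,8):dx=-1,dy=+1->D
  (4,9):dx=-5,dy=-7->C; (4,10):dx=+1,dy=-11->D; (5,6):dx=-9,dy=-11->C; (5,7):dx=-4,dy=-5->C
  (5,8):dx=+1,dy=+4->C; (5,9):dx=-3,dy=-4->C; (5,10):dx=+3,dy=-8->D; (6,7):dx=+5,dy=+6->C
  (6,8):dx=+10,dy=+15->C; (6,9):dx=+6,dy=+7->C; (6,10):dx=+12,dy=+3->C; (7,8):dx=+5,dy=+9->C
  (7,9):dx=+1,dy=+1->C; (7,10):dx=+7,dy=-3->D; (8,9):dx=-4,dy=-8->C; (8,10):dx=+2,dy=-12->D
  (9,10):dx=+6,dy=-4->D
Step 2: C = 31, D = 14, total pairs = 45.
Step 3: tau = (C - D)/(n(n-1)/2) = (31 - 14)/45 = 0.377778.
Step 4: Exact two-sided p-value (enumerate n! = 3628800 permutations of y under H0): p = 0.155742.
Step 5: alpha = 0.05. fail to reject H0.

tau_b = 0.3778 (C=31, D=14), p = 0.155742, fail to reject H0.


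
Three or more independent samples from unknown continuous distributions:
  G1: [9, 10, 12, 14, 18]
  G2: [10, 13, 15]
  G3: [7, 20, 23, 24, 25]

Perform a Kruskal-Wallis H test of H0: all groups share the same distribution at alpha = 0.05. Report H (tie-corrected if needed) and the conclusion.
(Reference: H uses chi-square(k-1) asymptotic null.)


Step 1: Combine all N = 13 observations and assign midranks.
sorted (value, group, rank): (7,G3,1), (9,G1,2), (10,G1,3.5), (10,G2,3.5), (12,G1,5), (13,G2,6), (14,G1,7), (15,G2,8), (18,G1,9), (20,G3,10), (23,G3,11), (24,G3,12), (25,G3,13)
Step 2: Sum ranks within each group.
R_1 = 26.5 (n_1 = 5)
R_2 = 17.5 (n_2 = 3)
R_3 = 47 (n_3 = 5)
Step 3: H = 12/(N(N+1)) * sum(R_i^2/n_i) - 3(N+1)
     = 12/(13*14) * (26.5^2/5 + 17.5^2/3 + 47^2/5) - 3*14
     = 0.065934 * 684.333 - 42
     = 3.120879.
Step 4: Ties present; correction factor C = 1 - 6/(13^3 - 13) = 0.997253. Corrected H = 3.120879 / 0.997253 = 3.129477.
Step 5: Under H0, H ~ chi^2(2); p-value = 0.209143.
Step 6: alpha = 0.05. fail to reject H0.

H = 3.1295, df = 2, p = 0.209143, fail to reject H0.


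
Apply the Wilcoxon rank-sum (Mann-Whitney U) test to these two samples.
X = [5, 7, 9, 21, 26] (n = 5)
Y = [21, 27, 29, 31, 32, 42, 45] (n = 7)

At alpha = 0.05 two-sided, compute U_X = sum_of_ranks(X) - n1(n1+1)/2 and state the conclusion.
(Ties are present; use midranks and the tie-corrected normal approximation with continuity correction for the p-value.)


Step 1: Combine and sort all 12 observations; assign midranks.
sorted (value, group): (5,X), (7,X), (9,X), (21,X), (21,Y), (26,X), (27,Y), (29,Y), (31,Y), (32,Y), (42,Y), (45,Y)
ranks: 5->1, 7->2, 9->3, 21->4.5, 21->4.5, 26->6, 27->7, 29->8, 31->9, 32->10, 42->11, 45->12
Step 2: Rank sum for X: R1 = 1 + 2 + 3 + 4.5 + 6 = 16.5.
Step 3: U_X = R1 - n1(n1+1)/2 = 16.5 - 5*6/2 = 16.5 - 15 = 1.5.
       U_Y = n1*n2 - U_X = 35 - 1.5 = 33.5.
Step 4: Ties are present, so use the tie-corrected normal approximation (with continuity correction) for the p-value.
Step 5: p-value = 0.011682; compare to alpha = 0.05. reject H0.

U_X = 1.5, p = 0.011682, reject H0 at alpha = 0.05.


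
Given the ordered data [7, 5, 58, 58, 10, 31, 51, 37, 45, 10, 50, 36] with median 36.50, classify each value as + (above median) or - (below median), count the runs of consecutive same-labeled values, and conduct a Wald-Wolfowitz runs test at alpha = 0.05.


Step 1: Compute median = 36.50; label A = above, B = below.
Labels in order: BBAABBAAABAB  (n_A = 6, n_B = 6)
Step 2: Count runs R = 7.
Step 3: Under H0 (random ordering), E[R] = 2*n_A*n_B/(n_A+n_B) + 1 = 2*6*6/12 + 1 = 7.0000.
        Var[R] = 2*n_A*n_B*(2*n_A*n_B - n_A - n_B) / ((n_A+n_B)^2 * (n_A+n_B-1)) = 4320/1584 = 2.7273.
        SD[R] = 1.6514.
Step 4: R = E[R], so z = 0 with no continuity correction.
Step 5: Two-sided p-value via normal approximation = 2*(1 - Phi(|z|)) = 1.000000.
Step 6: alpha = 0.05. fail to reject H0.

R = 7, z = 0.0000, p = 1.000000, fail to reject H0.


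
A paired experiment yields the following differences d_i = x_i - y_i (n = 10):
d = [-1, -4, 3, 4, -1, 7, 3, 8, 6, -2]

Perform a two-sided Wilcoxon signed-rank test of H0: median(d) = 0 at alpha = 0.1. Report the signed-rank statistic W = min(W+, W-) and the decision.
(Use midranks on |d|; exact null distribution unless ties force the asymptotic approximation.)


Step 1: Drop any zero differences (none here) and take |d_i|.
|d| = [1, 4, 3, 4, 1, 7, 3, 8, 6, 2]
Step 2: Midrank |d_i| (ties get averaged ranks).
ranks: |1|->1.5, |4|->6.5, |3|->4.5, |4|->6.5, |1|->1.5, |7|->9, |3|->4.5, |8|->10, |6|->8, |2|->3
Step 3: Attach original signs; sum ranks with positive sign and with negative sign.
W+ = 4.5 + 6.5 + 9 + 4.5 + 10 + 8 = 42.5
W- = 1.5 + 6.5 + 1.5 + 3 = 12.5
(Check: W+ + W- = 55 should equal n(n+1)/2 = 55.)
Step 4: Test statistic W = min(W+, W-) = 12.5.
Step 5: Ties in |d|, so use the tie-corrected normal approximation.
        E[W] = n(n+1)/4 = 10*11/4 = 27.5.
        Tie groups: |d|=1 (t=2), |d|=3 (t=2), |d|=4 (t=2); sum(t^3 - t) = 18.
        Var[W] = n(n+1)(2n+1)/24 - sum(t^3-t)/48 = 2310/24 - 18/48 = 95.875.
        z = (W - E[W]) / sqrt(Var[W]) = (12.5 - 27.5) / 9.7916 = -1.5319.
        Two-sided p = 2*Phi(z) = 0.125540.
Step 6: alpha = 0.1. fail to reject H0.

W+ = 42.5, W- = 12.5, W = min = 12.5, p = 0.125540, fail to reject H0.


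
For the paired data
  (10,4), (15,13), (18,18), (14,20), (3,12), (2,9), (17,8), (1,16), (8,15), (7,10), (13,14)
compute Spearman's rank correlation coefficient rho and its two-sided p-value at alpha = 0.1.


Step 1: Rank x and y separately (midranks; no ties here).
rank(x): 10->6, 15->9, 18->11, 14->8, 3->3, 2->2, 17->10, 1->1, 8->5, 7->4, 13->7
rank(y): 4->1, 13->6, 18->10, 20->11, 12->5, 9->3, 8->2, 16->9, 15->8, 10->4, 14->7
Step 2: d_i = R_x(i) - R_y(i); compute d_i^2.
  (6-1)^2=25, (9-6)^2=9, (11-10)^2=1, (8-11)^2=9, (3-5)^2=4, (2-3)^2=1, (10-2)^2=64, (1-9)^2=64, (5-8)^2=9, (4-4)^2=0, (7-7)^2=0
sum(d^2) = 186.
Step 3: rho = 1 - 6*186 / (11*(11^2 - 1)) = 1 - 1116/1320 = 0.154545.
Step 4: Under H0, t = rho * sqrt((n-2)/(1-rho^2)) = 0.4693 ~ t(9).
Step 5: Two-sided p-value from the t-distribution with 9 df = 0.650034.
Step 6: alpha = 0.1. fail to reject H0.

rho = 0.1545, p = 0.650034, fail to reject H0 at alpha = 0.1.


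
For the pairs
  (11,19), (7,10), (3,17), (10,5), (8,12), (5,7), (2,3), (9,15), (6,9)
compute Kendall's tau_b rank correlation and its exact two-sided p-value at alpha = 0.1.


Step 1: Enumerate the 36 unordered pairs (i,j) with i<j and classify each by sign(x_j-x_i) * sign(y_j-y_i).
  (1,2):dx=-4,dy=-9->C; (1,3):dx=-8,dy=-2->C; (1,4):dx=-1,dy=-14->C; (1,5):dx=-3,dy=-7->C
  (1,6):dx=-6,dy=-12->C; (1,7):dx=-9,dy=-16->C; (1,8):dx=-2,dy=-4->C; (1,9):dx=-5,dy=-10->C
  (2,3):dx=-4,dy=+7->D; (2,4):dx=+3,dy=-5->D; (2,5):dx=+1,dy=+2->C; (2,6):dx=-2,dy=-3->C
  (2,7):dx=-5,dy=-7->C; (2,8):dx=+2,dy=+5->C; (2,9):dx=-1,dy=-1->C; (3,4):dx=+7,dy=-12->D
  (3,5):dx=+5,dy=-5->D; (3,6):dx=+2,dy=-10->D; (3,7):dx=-1,dy=-14->C; (3,8):dx=+6,dy=-2->D
  (3,9):dx=+3,dy=-8->D; (4,5):dx=-2,dy=+7->D; (4,6):dx=-5,dy=+2->D; (4,7):dx=-8,dy=-2->C
  (4,8):dx=-1,dy=+10->D; (4,9):dx=-4,dy=+4->D; (5,6):dx=-3,dy=-5->C; (5,7):dx=-6,dy=-9->C
  (5,8):dx=+1,dy=+3->C; (5,9):dx=-2,dy=-3->C; (6,7):dx=-3,dy=-4->C; (6,8):dx=+4,dy=+8->C
  (6,9):dx=+1,dy=+2->C; (7,8):dx=+7,dy=+12->C; (7,9):dx=+4,dy=+6->C; (8,9):dx=-3,dy=-6->C
Step 2: C = 25, D = 11, total pairs = 36.
Step 3: tau = (C - D)/(n(n-1)/2) = (25 - 11)/36 = 0.388889.
Step 4: Exact two-sided p-value (enumerate n! = 362880 permutations of y under H0): p = 0.180181.
Step 5: alpha = 0.1. fail to reject H0.

tau_b = 0.3889 (C=25, D=11), p = 0.180181, fail to reject H0.


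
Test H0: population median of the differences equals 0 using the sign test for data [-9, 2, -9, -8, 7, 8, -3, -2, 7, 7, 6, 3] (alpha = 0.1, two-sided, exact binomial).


Step 1: Discard zero differences. Original n = 12; n_eff = number of nonzero differences = 12.
Nonzero differences (with sign): -9, +2, -9, -8, +7, +8, -3, -2, +7, +7, +6, +3
Step 2: Count signs: positive = 7, negative = 5.
Step 3: Under H0: P(positive) = 0.5, so the number of positives S ~ Bin(12, 0.5).
Step 4: Two-sided exact p-value = sum of Bin(12,0.5) probabilities at or below the observed probability = 0.774414.
Step 5: alpha = 0.1. fail to reject H0.

n_eff = 12, pos = 7, neg = 5, p = 0.774414, fail to reject H0.
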